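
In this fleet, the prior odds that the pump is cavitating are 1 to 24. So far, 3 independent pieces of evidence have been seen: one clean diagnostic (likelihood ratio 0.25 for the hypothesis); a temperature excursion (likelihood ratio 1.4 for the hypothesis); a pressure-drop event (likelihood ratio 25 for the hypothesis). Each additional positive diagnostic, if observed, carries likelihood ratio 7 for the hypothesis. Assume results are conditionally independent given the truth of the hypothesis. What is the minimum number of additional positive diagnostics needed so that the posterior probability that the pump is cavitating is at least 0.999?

5

Prior odds = 1/24.
Combined Bayes factor of the evidence already in hand = 0.25 × 1.4 × 25 = 8.75.
Odds after that evidence = (1/24) × 8.75 = 35/96.
Target odds = 0.999/0.001 = 999.
Need 7ⁿ ≥ 999 ÷ (35/96) = 95904/35.
7⁴ = 2401 falls short of 95904/35 but 7⁵ = 16807 reaches it, so n = 5.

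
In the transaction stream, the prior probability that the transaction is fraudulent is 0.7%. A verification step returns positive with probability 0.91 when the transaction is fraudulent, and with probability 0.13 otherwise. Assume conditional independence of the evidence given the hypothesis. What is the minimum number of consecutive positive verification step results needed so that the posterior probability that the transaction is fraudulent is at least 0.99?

5

Prior odds = 0.007/0.993 = 7/993.
Likelihood ratio of a positive result = 0.91/0.13 = 7.
Target odds: 0.99 ÷ 0.01 = 99.
Require 7ⁿ ≥ 99 ÷ (7/993) = 98307/7.
7⁴ = 2401 falls short of 98307/7 but 7⁵ = 16807 reaches it, so n = 5.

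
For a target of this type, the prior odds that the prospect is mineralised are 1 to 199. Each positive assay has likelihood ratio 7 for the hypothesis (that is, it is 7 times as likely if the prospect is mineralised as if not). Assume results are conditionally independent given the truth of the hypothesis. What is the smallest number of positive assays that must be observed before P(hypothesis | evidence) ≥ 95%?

5

Prior odds = 1/199.
Likelihood ratio per positive assay = 7.
Target odds: 0.95 ÷ 0.05 = 19.
Require 7ⁿ ≥ 19 ÷ (1/199) = 3781.
7⁴ = 2401 falls short of 3781 but 7⁵ = 16807 reaches it, so n = 5.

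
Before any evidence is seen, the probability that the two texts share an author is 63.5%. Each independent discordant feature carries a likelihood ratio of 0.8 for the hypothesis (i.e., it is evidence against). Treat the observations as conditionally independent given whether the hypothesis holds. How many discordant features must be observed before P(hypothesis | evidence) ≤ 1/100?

24

Prior odds = 0.635/0.365 = 127/73.
Likelihood ratio per discordant feature = 0.8.
Target posterior odds = 0.01/0.99 = 1/99.
Require 0.8ⁿ ≤ 1/99 ÷ (127/73) = 73/12573.
0.8²³ ≈0.00590296 is still above 73/12573 but 0.8²⁴ ≈0.00472237 is at or below it, so n = 24.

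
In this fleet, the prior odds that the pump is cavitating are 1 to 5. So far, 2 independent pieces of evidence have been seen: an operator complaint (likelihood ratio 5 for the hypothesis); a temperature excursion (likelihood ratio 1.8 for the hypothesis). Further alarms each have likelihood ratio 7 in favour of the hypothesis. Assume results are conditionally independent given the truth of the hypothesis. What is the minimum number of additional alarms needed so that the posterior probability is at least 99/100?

3

Prior odds = 0.2.
Combined Bayes factor of the evidence already in hand = 5 × 1.8 = 9.
Odds after that evidence = 0.2 × 9 = 1.8.
Target odds = 0.99/0.01 = 99.
Need 7ⁿ ≥ 99 ÷ 1.8 = 55.
7² = 49 falls short of 55 but 7³ = 343 reaches it, so n = 3.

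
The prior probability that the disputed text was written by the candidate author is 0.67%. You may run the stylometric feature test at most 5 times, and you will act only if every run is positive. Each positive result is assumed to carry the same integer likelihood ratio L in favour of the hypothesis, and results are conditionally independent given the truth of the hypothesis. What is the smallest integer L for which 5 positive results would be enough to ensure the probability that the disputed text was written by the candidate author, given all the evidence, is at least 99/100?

Prior odds = 0.0067/0.9933 = 67/9933.
Target odds = 0.99/0.01 = 99.
Need L⁵ ≥ 99 ÷ (67/9933) = 983367/67.
6⁵ = 7776 < 983367/67 ≤ 16807 = 7⁵, so L = 7.

7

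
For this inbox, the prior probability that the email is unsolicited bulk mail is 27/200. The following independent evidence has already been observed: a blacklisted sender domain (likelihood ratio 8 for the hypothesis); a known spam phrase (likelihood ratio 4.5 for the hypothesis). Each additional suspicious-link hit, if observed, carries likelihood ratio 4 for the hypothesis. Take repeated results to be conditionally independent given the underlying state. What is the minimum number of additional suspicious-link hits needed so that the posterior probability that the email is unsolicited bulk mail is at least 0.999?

Prior odds = 0.135/0.865 = 27/173.
Combined Bayes factor of the evidence already in hand = 8 × 4.5 = 36.
Odds after that evidence = (27/173) × 36 = 972/173.
Target odds = 0.999/0.001 = 999.
Need 4ⁿ ≥ 999 ÷ (972/173) = 6401/36.
4³ = 64 falls short of 6401/36 but 4⁴ = 256 reaches it, so n = 4.

4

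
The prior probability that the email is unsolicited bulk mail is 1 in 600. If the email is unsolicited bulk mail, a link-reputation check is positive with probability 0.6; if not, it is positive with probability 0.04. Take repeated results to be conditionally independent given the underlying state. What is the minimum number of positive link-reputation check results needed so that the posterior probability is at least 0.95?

4

Prior odds: (1/600) ÷ (599/600) = 1/599.
Likelihood ratio of a positive = 0.6/0.04 = 15.
Target posterior odds = 0.95/0.05 = 19.
Require 15ⁿ ≥ 19 ÷ (1/599) = 11381.
15³ = 3375 falls short of 11381 but 15⁴ = 50625 reaches it, so n = 4.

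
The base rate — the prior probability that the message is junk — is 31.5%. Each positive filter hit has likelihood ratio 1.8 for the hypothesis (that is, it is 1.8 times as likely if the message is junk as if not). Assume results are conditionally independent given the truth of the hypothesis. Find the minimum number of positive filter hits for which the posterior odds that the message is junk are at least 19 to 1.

Prior odds: 0.315 ÷ 0.685 = 63/137.
Likelihood ratio per positive filter hit = 1.8.
Target odds = 19.
Need (63/137) × 1.8ⁿ ≥ 19, i.e. 1.8ⁿ ≥ 2603/63.
1.8⁶ = 531441/15625 falls short of 2603/63 but 1.8⁷ = 4782969/78125 reaches it, so n = 7.

7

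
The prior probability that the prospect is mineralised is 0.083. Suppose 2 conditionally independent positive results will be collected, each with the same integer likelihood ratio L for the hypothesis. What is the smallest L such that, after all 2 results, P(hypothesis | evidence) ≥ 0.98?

24

Prior odds = 0.083/0.917 = 83/917.
Target odds = 0.98/0.02 = 49.
Need L² ≥ 49 ÷ (83/917) = 44933/83.
23² = 529 < 44933/83 ≤ 576 = 24², so L = 24.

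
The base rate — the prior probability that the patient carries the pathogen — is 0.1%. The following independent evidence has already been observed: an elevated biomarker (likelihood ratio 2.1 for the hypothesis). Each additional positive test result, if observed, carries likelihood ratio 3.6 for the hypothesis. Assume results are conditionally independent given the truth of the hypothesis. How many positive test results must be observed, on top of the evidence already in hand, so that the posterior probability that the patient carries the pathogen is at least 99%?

9

Prior odds = 0.001/0.999 = 1/999.
Bayes factor of the evidence already in hand = 2.1.
Odds after that evidence = (1/999) × 2.1 = 7/3330.
Target odds = 0.99/0.01 = 99.
Need 3.6ⁿ ≥ 99 ÷ (7/3330) = 329670/7.
3.6⁸ ≈28211.1 falls short of 329670/7 but 3.6⁹ ≈101560 reaches it, so n = 9.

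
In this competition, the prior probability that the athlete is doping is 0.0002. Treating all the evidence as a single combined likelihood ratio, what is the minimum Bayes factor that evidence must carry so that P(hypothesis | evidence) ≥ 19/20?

94981

Prior odds = 0.0002/0.9998 = 1/4999.
Target odds = 0.95/0.05 = 19.
Required Bayes factor = 19 ÷ (1/4999) = 94981.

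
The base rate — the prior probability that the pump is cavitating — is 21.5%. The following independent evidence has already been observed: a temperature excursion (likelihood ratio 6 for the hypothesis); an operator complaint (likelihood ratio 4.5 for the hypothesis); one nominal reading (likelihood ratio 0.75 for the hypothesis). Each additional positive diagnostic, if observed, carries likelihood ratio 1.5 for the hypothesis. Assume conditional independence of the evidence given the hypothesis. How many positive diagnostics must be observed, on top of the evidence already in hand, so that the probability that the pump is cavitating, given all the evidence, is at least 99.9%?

Prior odds = 0.215/0.785 = 43/157.
Combined Bayes factor of the evidence already in hand = 6 × 4.5 × 0.75 = 20.25.
Odds after that evidence = (43/157) × 20.25 = 3483/628.
Target odds = 0.999/0.001 = 999.
Need 1.5ⁿ ≥ 999 ÷ (3483/628) = 23236/129.
1.5¹² = 531441/4096 falls short of 23236/129 but 1.5¹³ = 1594323/8192 reaches it, so n = 13.

13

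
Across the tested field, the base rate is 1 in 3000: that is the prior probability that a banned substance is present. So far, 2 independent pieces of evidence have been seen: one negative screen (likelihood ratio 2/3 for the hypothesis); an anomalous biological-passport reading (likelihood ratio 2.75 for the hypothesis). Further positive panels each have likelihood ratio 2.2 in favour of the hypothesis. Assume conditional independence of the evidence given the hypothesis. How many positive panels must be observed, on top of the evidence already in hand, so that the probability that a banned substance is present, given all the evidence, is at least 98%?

15

Prior odds = (1/3000)/(2999/3000) = 1/2999.
Combined Bayes factor of the evidence already in hand = (2/3) × 2.75 = 11/6.
Odds after that evidence = (1/2999) × 11/6 = 11/17994.
Target odds = 0.98/0.02 = 49.
Need 2.2ⁿ ≥ 49 ÷ (11/17994) = 881706/11.
2.2¹⁴ ≈62218.2 falls short of 881706/11 but 2.2¹⁵ ≈136880 reaches it, so n = 15.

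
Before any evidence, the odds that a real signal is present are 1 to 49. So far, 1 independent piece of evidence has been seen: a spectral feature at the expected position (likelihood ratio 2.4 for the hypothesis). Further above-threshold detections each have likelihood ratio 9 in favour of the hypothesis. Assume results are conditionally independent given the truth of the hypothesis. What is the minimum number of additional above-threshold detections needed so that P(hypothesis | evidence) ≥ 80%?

Prior odds = 1/49.
Bayes factor of the evidence already in hand = 2.4.
Odds after that evidence = (1/49) × 2.4 = 12/245.
Target odds = 0.8/0.2 = 4.
Need 9ⁿ ≥ 4 ÷ (12/245) = 245/3.
9² = 81 falls short of 245/3 but 9³ = 729 reaches it, so n = 3.

3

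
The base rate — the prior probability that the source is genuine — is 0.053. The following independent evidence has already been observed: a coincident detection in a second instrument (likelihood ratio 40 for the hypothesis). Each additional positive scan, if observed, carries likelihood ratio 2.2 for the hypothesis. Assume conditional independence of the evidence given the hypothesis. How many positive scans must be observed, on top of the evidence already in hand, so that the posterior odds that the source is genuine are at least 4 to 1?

1

Prior odds = 0.053/0.947 = 53/947.
Bayes factor of the evidence already in hand = 40.
Odds after that evidence = (53/947) × 40 = 2120/947.
Target odds = 4.
Need 2.2ⁿ ≥ 4 ÷ (2120/947) = 947/530.
2.2¹ = 2.2, which meets the required 947/530; so n = 1.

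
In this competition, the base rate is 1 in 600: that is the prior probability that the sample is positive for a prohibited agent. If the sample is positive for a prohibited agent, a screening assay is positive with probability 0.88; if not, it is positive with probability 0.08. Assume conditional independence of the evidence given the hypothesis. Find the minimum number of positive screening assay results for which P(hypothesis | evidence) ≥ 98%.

5

Prior odds: (1/600) ÷ (599/600) = 1/599.
Likelihood ratio of a positive = 0.88/0.08 = 11.
Target odds: 0.98 ÷ 0.02 = 49.
Need (1/599) × 11ⁿ ≥ 49, i.e. 11ⁿ ≥ 29351.
11⁴ = 14641 falls short of 29351 but 11⁵ = 161051 reaches it, so n = 5.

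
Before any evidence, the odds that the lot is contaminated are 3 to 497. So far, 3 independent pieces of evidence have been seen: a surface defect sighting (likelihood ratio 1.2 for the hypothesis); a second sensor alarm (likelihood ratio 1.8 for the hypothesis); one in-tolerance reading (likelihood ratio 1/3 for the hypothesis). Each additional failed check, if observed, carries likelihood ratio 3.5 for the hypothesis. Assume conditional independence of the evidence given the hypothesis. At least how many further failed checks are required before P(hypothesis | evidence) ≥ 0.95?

7

Prior odds = 3/497.
Combined Bayes factor of the evidence already in hand = 1.2 × 1.8 × (1/3) = 0.72.
Odds after that evidence = (3/497) × 0.72 = 54/12425.
Target odds = 0.95/0.05 = 19.
Need 3.5ⁿ ≥ 19 ÷ (54/12425) = 236075/54.
3.5⁶ = 1838.265625 falls short of 236075/54 but 3.5⁷ = 823543/128 reaches it, so n = 7.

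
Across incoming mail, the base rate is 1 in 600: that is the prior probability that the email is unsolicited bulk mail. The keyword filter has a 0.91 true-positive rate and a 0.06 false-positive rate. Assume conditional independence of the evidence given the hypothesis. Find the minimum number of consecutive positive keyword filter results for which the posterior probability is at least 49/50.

4

Prior odds = (1/600)/(599/600) = 1/599.
Likelihood ratio of a positive result = 0.91/0.06 = 91/6.
Target posterior odds = 0.98/0.02 = 49.
Need (1/599) × (91/6)ⁿ ≥ 49, i.e. (91/6)ⁿ ≥ 29351.
(91/6)³ = 753571/216 falls short of 29351 but (91/6)⁴ = 68574961/1296 reaches it, so n = 4.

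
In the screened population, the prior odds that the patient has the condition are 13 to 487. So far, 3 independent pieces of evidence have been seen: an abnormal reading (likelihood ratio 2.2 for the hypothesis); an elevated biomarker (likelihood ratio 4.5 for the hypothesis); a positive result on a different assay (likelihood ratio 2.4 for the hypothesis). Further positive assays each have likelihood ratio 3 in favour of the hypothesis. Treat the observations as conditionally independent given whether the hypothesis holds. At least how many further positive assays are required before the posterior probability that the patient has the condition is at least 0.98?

Prior odds = 13/487.
Combined Bayes factor of the evidence already in hand = 2.2 × 4.5 × 2.4 = 23.76.
Odds after that evidence = (13/487) × 23.76 = 7722/12175.
Target odds = 0.98/0.02 = 49.
Need 3ⁿ ≥ 49 ÷ (7722/12175) = 596575/7722.
3³ = 27 falls short of 596575/7722 but 3⁴ = 81 reaches it, so n = 4.

4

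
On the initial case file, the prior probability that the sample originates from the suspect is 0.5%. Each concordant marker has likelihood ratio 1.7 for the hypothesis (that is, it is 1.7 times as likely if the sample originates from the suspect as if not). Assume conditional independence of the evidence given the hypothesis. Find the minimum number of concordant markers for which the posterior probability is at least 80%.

Prior odds: 0.005 ÷ 0.995 = 1/199.
Likelihood ratio per concordant marker = 1.7.
Target posterior odds = 0.8/0.2 = 4.
Require 1.7ⁿ ≥ 4 ÷ (1/199) = 796.
1.7¹² ≈582.622 falls short of 796 but 1.7¹³ ≈990.458 reaches it, so n = 13.

13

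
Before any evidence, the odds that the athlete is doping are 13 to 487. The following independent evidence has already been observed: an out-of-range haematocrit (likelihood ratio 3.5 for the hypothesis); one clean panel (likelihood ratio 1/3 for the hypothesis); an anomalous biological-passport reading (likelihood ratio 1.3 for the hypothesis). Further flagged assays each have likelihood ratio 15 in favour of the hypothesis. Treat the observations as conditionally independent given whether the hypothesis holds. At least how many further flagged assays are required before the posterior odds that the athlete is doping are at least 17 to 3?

2

Prior odds = 13/487.
Combined Bayes factor of the evidence already in hand = 3.5 × (1/3) × 1.3 = 91/60.
Odds after that evidence = (13/487) × 91/60 = 1183/29220.
Target odds = 17/3.
Need 15ⁿ ≥ 17/3 ÷ (1183/29220) = 165580/1183.
15¹ = 15 falls short of 165580/1183 but 15² = 225 reaches it, so n = 2.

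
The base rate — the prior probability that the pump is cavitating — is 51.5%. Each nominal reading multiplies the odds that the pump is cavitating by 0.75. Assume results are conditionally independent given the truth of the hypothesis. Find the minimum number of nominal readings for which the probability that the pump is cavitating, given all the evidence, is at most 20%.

Prior odds = 0.515/0.485 = 103/97.
Likelihood ratio per nominal reading = 0.75.
Target odds: 0.2 ÷ 0.8 = 0.25.
Need (103/97) × 0.75ⁿ ≤ 0.25, i.e. 0.75ⁿ ≤ 97/412.
0.75⁵ = 243/1024 is still above 97/412 but 0.75⁶ = 729/4096 is at or below it, so n = 6.

6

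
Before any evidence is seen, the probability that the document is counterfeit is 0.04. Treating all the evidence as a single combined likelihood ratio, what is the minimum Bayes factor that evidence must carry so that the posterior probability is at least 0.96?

Prior odds = 0.04/0.96 = 1/24.
Target odds = 0.96/0.04 = 24.
Required Bayes factor = 24 ÷ (1/24) = 576.

576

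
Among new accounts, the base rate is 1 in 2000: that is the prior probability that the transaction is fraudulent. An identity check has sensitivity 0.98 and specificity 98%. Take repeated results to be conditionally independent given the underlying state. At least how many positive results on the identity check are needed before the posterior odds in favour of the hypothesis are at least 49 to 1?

Prior odds: 0.0005 ÷ 0.9995 = 1/1999.
False-positive rate = 1 − 0.98 = 0.02; likelihood ratio of a positive = 0.98/0.02 = 49.
Target odds = 49.
Require 49ⁿ ≥ 49 ÷ (1/1999) = 97951.
49² = 2401 falls short of 97951 but 49³ = 117649 reaches it, so n = 3.

3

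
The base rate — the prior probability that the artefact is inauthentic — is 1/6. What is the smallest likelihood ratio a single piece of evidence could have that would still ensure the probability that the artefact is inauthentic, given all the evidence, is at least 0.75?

Prior odds = (1/6)/(5/6) = 0.2.
Target odds = 0.75/0.25 = 3.
Required Bayes factor = 3 ÷ 0.2 = 15.

15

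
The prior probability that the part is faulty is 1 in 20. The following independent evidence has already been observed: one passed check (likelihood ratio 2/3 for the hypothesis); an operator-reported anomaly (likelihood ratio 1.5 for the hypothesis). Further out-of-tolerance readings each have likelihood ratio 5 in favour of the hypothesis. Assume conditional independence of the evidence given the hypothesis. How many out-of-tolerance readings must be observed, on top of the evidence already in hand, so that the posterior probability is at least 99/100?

5

Prior odds = 0.05/0.95 = 1/19.
Combined Bayes factor of the evidence already in hand = (2/3) × 1.5 = 1.
Odds after that evidence = (1/19) × 1 = 1/19.
Target odds = 0.99/0.01 = 99.
Need 5ⁿ ≥ 99 ÷ (1/19) = 1881.
5⁴ = 625 falls short of 1881 but 5⁵ = 3125 reaches it, so n = 5.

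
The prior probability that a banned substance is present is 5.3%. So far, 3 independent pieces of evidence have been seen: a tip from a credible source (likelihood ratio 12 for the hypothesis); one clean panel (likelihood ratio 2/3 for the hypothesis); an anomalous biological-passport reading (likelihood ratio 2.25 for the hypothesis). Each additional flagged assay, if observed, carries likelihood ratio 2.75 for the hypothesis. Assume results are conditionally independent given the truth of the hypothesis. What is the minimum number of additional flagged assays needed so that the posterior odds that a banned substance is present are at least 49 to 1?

Prior odds = 0.053/0.947 = 53/947.
Combined Bayes factor of the evidence already in hand = 12 × (2/3) × 2.25 = 18.
Odds after that evidence = (53/947) × 18 = 954/947.
Target odds = 49.
Need 2.75ⁿ ≥ 49 ÷ (954/947) = 46403/954.
2.75³ = 20.796875 falls short of 46403/954 but 2.75⁴ = 57.19140625 reaches it, so n = 4.

4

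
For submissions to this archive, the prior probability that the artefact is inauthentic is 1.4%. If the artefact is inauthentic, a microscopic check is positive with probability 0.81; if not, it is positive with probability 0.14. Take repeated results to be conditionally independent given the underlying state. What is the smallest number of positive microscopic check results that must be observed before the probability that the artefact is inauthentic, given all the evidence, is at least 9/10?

4

Prior odds = 0.014/0.986 = 7/493.
Likelihood ratio of a positive = 0.81/0.14 = 81/14.
Target posterior odds = 0.9/0.1 = 9.
Need (7/493) × (81/14)ⁿ ≥ 9, i.e. (81/14)ⁿ ≥ 4437/7.
(81/14)³ = 531441/2744 falls short of 4437/7 but (81/14)⁴ = 43046721/38416 reaches it, so n = 4.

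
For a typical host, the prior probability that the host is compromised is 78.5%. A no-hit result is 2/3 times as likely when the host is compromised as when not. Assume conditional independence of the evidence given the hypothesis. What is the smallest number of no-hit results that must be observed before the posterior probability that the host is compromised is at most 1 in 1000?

21

Prior odds = 0.785/0.215 = 157/43.
Likelihood ratio per no-hit result = 2/3.
Target odds: 0.001 ÷ 0.999 = 1/999.
Need (157/43) × (2/3)ⁿ ≤ 1/999, i.e. (2/3)ⁿ ≤ 43/156843.
(2/3)²⁰ ≈0.000300729 is still above 43/156843 but (2/3)²¹ ≈0.000200486 is at or below it, so n = 21.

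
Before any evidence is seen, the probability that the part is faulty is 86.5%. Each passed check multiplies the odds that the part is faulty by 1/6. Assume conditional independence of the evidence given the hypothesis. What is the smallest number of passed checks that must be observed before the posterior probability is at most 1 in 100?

Prior odds = 0.865/0.135 = 173/27.
Likelihood ratio per passed check = 1/6.
Target posterior odds = 0.01/0.99 = 1/99.
Require (1/6)ⁿ ≤ 1/99 ÷ (173/27) = 3/1903.
(1/6)³ = 1/216 is still above 3/1903 but (1/6)⁴ = 1/1296 is at or below it, so n = 4.

4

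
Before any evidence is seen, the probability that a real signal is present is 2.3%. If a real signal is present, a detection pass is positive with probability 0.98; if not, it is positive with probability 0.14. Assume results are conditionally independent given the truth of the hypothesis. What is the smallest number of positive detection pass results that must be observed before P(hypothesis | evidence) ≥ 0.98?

4

Prior odds: 0.023 ÷ 0.977 = 23/977.
Likelihood ratio of a positive = 0.98/0.14 = 7.
Target odds: 0.98 ÷ 0.02 = 49.
Need (23/977) × 7ⁿ ≥ 49, i.e. 7ⁿ ≥ 47873/23.
7³ = 343 falls short of 47873/23 but 7⁴ = 2401 reaches it, so n = 4.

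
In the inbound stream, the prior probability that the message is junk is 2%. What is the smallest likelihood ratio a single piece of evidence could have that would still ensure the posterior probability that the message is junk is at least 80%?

196

Prior odds = 0.02/0.98 = 1/49.
Target odds = 0.8/0.2 = 4.
Required Bayes factor = 4 ÷ (1/49) = 196.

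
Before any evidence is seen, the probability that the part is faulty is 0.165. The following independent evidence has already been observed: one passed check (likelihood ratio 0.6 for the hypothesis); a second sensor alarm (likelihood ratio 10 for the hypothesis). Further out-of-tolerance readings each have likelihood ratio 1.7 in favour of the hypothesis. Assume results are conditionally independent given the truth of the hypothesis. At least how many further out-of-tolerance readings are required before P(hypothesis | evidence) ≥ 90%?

4

Prior odds = 0.165/0.835 = 33/167.
Combined Bayes factor of the evidence already in hand = 0.6 × 10 = 6.
Odds after that evidence = (33/167) × 6 = 198/167.
Target odds = 0.9/0.1 = 9.
Need 1.7ⁿ ≥ 9 ÷ (198/167) = 167/22.
1.7³ = 4.913 falls short of 167/22 but 1.7⁴ = 8.3521 reaches it, so n = 4.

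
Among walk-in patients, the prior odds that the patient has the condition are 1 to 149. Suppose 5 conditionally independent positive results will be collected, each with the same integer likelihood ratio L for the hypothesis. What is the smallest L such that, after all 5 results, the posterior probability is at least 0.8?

4

Prior odds = 1/149.
Target odds = 0.8/0.2 = 4.
Need L⁵ ≥ 4 ÷ (1/149) = 596.
3⁵ = 243 < 596 ≤ 1024 = 4⁵, so L = 4.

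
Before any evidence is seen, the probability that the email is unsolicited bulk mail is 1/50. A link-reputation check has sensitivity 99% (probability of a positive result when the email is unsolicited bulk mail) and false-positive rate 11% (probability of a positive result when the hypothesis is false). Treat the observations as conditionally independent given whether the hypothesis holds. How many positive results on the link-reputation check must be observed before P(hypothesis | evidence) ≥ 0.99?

Prior odds = 0.02/0.98 = 1/49.
Likelihood ratio of a positive result = 0.99/0.11 = 9.
Target posterior odds = 0.99/0.01 = 99.
Need (1/49) × 9ⁿ ≥ 99, i.e. 9ⁿ ≥ 4851.
9³ = 729 falls short of 4851 but 9⁴ = 6561 reaches it, so n = 4.

4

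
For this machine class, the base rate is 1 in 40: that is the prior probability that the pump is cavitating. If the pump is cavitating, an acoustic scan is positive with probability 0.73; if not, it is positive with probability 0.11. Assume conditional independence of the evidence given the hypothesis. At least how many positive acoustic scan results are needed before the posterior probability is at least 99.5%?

Prior odds = 0.025/0.975 = 1/39.
Likelihood ratio of a positive = 0.73/0.11 = 73/11.
Target odds: 0.995 ÷ 0.005 = 199.
Require (73/11)ⁿ ≥ 199 ÷ (1/39) = 7761.
(73/11)⁴ = 28398241/14641 falls short of 7761 but (73/11)⁵ ≈12872.1 reaches it, so n = 5.

5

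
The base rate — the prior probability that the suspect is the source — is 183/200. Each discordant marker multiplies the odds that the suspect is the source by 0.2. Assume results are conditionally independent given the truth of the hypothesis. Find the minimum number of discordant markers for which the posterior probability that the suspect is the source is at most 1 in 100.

5

Prior odds: 0.915 ÷ 0.085 = 183/17.
Likelihood ratio per discordant marker = 0.2.
Target odds: 0.01 ÷ 0.99 = 1/99.
Require 0.2ⁿ ≤ 1/99 ÷ (183/17) = 17/18117.
0.2⁴ = 0.0016 is still above 17/18117 but 0.2⁵ = 0.00032 is at or below it, so n = 5.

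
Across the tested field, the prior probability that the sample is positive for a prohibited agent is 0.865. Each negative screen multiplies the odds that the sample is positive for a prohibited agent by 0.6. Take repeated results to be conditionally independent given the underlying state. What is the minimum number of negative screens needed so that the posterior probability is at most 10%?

Prior odds = 0.865/0.135 = 173/27.
Likelihood ratio per negative screen = 0.6.
Target odds: 0.1 ÷ 0.9 = 1/9.
Require 0.6ⁿ ≤ 1/9 ÷ (173/27) = 3/173.
0.6⁷ = 2187/78125 is still above 3/173 but 0.6⁸ = 6561/390625 is at or below it, so n = 8.

8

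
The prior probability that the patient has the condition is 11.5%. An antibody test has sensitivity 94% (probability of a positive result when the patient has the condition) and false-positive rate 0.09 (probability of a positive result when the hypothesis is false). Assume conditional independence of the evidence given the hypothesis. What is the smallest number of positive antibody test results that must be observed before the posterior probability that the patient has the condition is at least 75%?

Prior odds: 0.115 ÷ 0.885 = 23/177.
Likelihood ratio of a positive result = 0.94/0.09 = 94/9.
Target posterior odds = 0.75/0.25 = 3.
Need (23/177) × (94/9)ⁿ ≥ 3, i.e. (94/9)ⁿ ≥ 531/23.
(94/9)¹ = 94/9 falls short of 531/23 but (94/9)² = 8836/81 reaches it, so n = 2.

2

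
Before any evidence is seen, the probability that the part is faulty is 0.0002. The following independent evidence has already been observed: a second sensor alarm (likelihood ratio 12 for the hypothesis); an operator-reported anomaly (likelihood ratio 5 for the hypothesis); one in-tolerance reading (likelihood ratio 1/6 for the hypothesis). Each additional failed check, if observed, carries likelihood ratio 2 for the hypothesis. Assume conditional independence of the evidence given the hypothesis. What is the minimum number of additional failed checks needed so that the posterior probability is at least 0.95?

14

Prior odds = 0.0002/0.9998 = 1/4999.
Combined Bayes factor of the evidence already in hand = 12 × 5 × (1/6) = 10.
Odds after that evidence = (1/4999) × 10 = 10/4999.
Target odds = 0.95/0.05 = 19.
Need 2ⁿ ≥ 19 ÷ (10/4999) = 9498.1.
2¹³ = 8192 falls short of 9498.1 but 2¹⁴ = 16384 reaches it, so n = 14.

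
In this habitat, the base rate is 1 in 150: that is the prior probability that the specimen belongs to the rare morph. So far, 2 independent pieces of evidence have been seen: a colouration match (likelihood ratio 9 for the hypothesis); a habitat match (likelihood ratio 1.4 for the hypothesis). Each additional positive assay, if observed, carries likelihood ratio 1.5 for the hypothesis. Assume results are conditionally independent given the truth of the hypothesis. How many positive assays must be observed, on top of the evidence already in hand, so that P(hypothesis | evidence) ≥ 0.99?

18

Prior odds = (1/150)/(149/150) = 1/149.
Combined Bayes factor of the evidence already in hand = 9 × 1.4 = 12.6.
Odds after that evidence = (1/149) × 12.6 = 63/745.
Target odds = 0.99/0.01 = 99.
Need 1.5ⁿ ≥ 99 ÷ (63/745) = 8195/7.
1.5¹⁷ = 129140163/131072 falls short of 8195/7 but 1.5¹⁸ = 387420489/262144 reaches it, so n = 18.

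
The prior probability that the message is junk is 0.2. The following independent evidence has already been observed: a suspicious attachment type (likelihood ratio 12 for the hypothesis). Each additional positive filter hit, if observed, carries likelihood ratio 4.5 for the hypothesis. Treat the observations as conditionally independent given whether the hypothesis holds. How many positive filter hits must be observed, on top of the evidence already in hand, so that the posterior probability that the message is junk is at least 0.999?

4

Prior odds = 0.2/0.8 = 0.25.
Bayes factor of the evidence already in hand = 12.
Odds after that evidence = 0.25 × 12 = 3.
Target odds = 0.999/0.001 = 999.
Need 4.5ⁿ ≥ 999 ÷ 3 = 333.
4.5³ = 91.125 falls short of 333 but 4.5⁴ = 410.0625 reaches it, so n = 4.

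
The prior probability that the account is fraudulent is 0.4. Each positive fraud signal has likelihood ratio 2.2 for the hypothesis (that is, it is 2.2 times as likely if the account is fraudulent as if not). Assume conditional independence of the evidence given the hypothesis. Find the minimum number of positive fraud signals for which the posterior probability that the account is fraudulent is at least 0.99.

7

Prior odds = 0.4/0.6 = 2/3.
Likelihood ratio per positive fraud signal = 2.2.
Target posterior odds = 0.99/0.01 = 99.
Need (2/3) × 2.2ⁿ ≥ 99, i.e. 2.2ⁿ ≥ 148.5.
2.2⁶ = 1771561/15625 falls short of 148.5 but 2.2⁷ = 19487171/78125 reaches it, so n = 7.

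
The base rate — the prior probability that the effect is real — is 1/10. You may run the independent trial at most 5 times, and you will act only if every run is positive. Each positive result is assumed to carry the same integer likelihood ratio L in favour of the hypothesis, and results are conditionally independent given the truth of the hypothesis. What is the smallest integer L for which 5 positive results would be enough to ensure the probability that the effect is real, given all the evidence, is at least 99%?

4

Prior odds = 0.1/0.9 = 1/9.
Target odds = 0.99/0.01 = 99.
Need L⁵ ≥ 99 ÷ (1/9) = 891.
3⁵ = 243 < 891 ≤ 1024 = 4⁵, so L = 4.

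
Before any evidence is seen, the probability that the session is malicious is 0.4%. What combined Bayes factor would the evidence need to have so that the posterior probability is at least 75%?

747

Prior odds = 0.004/0.996 = 1/249.
Target odds = 0.75/0.25 = 3.
Required Bayes factor = 3 ÷ (1/249) = 747.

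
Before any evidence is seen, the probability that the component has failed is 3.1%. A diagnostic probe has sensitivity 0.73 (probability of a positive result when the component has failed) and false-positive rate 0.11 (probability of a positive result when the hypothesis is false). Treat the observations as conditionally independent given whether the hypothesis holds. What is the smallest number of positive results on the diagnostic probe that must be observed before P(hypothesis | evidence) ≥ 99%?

Prior odds: 0.031 ÷ 0.969 = 31/969.
Likelihood ratio of a positive result = 0.73/0.11 = 73/11.
Target posterior odds = 0.99/0.01 = 99.
Require (73/11)ⁿ ≥ 99 ÷ (31/969) = 95931/31.
(73/11)⁴ = 28398241/14641 falls short of 95931/31 but (73/11)⁵ ≈12872.1 reaches it, so n = 5.

5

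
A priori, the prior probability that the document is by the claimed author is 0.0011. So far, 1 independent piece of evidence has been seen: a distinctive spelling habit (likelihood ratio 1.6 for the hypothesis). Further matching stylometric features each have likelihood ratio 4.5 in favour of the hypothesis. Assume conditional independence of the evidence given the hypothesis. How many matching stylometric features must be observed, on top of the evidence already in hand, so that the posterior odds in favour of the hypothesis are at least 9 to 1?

Prior odds = 0.0011/0.9989 = 11/9989.
Bayes factor of the evidence already in hand = 1.6.
Odds after that evidence = (11/9989) × 1.6 = 88/49945.
Target odds = 9.
Need 4.5ⁿ ≥ 9 ÷ (88/49945) = 449505/88.
4.5⁵ = 1845.28125 falls short of 449505/88 but 4.5⁶ = 8303.765625 reaches it, so n = 6.

6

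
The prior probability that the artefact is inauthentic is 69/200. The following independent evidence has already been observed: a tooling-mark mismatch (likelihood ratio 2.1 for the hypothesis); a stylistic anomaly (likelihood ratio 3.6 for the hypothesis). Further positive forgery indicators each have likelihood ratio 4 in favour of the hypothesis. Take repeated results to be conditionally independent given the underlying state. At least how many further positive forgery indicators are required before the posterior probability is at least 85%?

1

Prior odds = 0.345/0.655 = 69/131.
Combined Bayes factor of the evidence already in hand = 2.1 × 3.6 = 7.56.
Odds after that evidence = (69/131) × 7.56 = 13041/3275.
Target odds = 0.85/0.15 = 17/3.
Need 4ⁿ ≥ 17/3 ÷ (13041/3275) = 55675/39123.
4¹ = 4, which meets the required 55675/39123; so n = 1.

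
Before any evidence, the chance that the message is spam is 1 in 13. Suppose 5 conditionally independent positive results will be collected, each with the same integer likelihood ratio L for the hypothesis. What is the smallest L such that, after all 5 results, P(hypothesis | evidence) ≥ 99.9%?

Prior odds = (1/13)/(12/13) = 1/12.
Target odds = 0.999/0.001 = 999.
Need L⁵ ≥ 999 ÷ (1/12) = 11988.
6⁵ = 7776 < 11988 ≤ 16807 = 7⁵, so L = 7.

7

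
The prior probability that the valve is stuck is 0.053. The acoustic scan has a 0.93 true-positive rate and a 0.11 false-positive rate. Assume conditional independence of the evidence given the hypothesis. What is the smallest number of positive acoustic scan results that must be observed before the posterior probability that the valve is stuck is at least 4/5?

2

Prior odds: 0.053 ÷ 0.947 = 53/947.
Likelihood ratio of a positive result = 0.93/0.11 = 93/11.
Target posterior odds = 0.8/0.2 = 4.
Need (53/947) × (93/11)ⁿ ≥ 4, i.e. (93/11)ⁿ ≥ 3788/53.
(93/11)¹ = 93/11 falls short of 3788/53 but (93/11)² = 8649/121 reaches it, so n = 2.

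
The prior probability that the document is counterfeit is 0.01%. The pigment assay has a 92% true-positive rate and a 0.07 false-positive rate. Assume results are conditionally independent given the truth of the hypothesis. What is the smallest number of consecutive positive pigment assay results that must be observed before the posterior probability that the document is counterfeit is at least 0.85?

5

Prior odds: 0.0001 ÷ 0.9999 = 1/9999.
Likelihood ratio of a positive result = 0.92/0.07 = 92/7.
Target posterior odds = 0.85/0.15 = 17/3.
Need (1/9999) × (92/7)ⁿ ≥ 17/3, i.e. (92/7)ⁿ ≥ 56661.
(92/7)⁴ = 71639296/2401 falls short of 56661 but (92/7)⁵ ≈392147 reaches it, so n = 5.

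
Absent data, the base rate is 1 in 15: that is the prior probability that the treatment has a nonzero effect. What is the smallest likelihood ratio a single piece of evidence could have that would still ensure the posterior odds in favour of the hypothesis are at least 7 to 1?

Prior odds = (1/15)/(14/15) = 1/14.
Target odds = 7.
Required Bayes factor = 7 ÷ (1/14) = 98.

98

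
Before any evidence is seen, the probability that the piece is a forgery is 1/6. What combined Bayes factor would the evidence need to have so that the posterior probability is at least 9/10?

Prior odds = (1/6)/(5/6) = 0.2.
Target odds = 0.9/0.1 = 9.
Required Bayes factor = 9 ÷ 0.2 = 45.

45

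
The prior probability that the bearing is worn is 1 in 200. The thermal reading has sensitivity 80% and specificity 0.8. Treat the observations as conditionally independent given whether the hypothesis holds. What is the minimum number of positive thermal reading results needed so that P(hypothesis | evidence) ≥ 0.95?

Prior odds = 0.005/0.995 = 1/199.
False-positive rate = 1 − 0.8 = 0.2; likelihood ratio of a positive = 0.8/0.2 = 4.
Target posterior odds = 0.95/0.05 = 19.
Require 4ⁿ ≥ 19 ÷ (1/199) = 3781.
4⁵ = 1024 falls short of 3781 but 4⁶ = 4096 reaches it, so n = 6.

6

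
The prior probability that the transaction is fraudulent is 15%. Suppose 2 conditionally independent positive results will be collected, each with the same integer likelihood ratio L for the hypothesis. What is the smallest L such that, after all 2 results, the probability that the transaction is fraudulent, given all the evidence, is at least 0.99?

24

Prior odds = 0.15/0.85 = 3/17.
Target odds = 0.99/0.01 = 99.
Need L² ≥ 99 ÷ (3/17) = 561.
23² = 529 < 561 ≤ 576 = 24², so L = 24.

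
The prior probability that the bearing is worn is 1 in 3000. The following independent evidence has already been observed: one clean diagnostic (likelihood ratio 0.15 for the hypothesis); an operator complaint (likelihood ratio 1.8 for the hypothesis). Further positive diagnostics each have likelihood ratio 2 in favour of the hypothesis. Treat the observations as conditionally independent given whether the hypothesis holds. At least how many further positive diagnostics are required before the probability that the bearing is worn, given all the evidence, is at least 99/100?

Prior odds = (1/3000)/(2999/3000) = 1/2999.
Combined Bayes factor of the evidence already in hand = 0.15 × 1.8 = 0.27.
Odds after that evidence = (1/2999) × 0.27 = 27/299900.
Target odds = 0.99/0.01 = 99.
Need 2ⁿ ≥ 99 ÷ (27/299900) = 3298900/3.
2²⁰ = 1048576 falls short of 3298900/3 but 2²¹ = 2097152 reaches it, so n = 21.

21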